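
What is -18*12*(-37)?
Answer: 7992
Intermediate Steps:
-18*12*(-37) = -216*(-37) = 7992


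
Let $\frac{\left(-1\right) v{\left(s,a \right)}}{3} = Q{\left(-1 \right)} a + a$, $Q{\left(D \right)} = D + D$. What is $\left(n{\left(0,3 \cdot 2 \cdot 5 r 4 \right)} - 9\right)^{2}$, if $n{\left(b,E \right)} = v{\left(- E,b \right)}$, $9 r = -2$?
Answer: $81$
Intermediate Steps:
$Q{\left(D \right)} = 2 D$
$r = - \frac{2}{9}$ ($r = \frac{1}{9} \left(-2\right) = - \frac{2}{9} \approx -0.22222$)
$v{\left(s,a \right)} = 3 a$ ($v{\left(s,a \right)} = - 3 \left(2 \left(-1\right) a + a\right) = - 3 \left(- 2 a + a\right) = - 3 \left(- a\right) = 3 a$)
$n{\left(b,E \right)} = 3 b$
$\left(n{\left(0,3 \cdot 2 \cdot 5 r 4 \right)} - 9\right)^{2} = \left(3 \cdot 0 - 9\right)^{2} = \left(0 - 9\right)^{2} = \left(-9\right)^{2} = 81$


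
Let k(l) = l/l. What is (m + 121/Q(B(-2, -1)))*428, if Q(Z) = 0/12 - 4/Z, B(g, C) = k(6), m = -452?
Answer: -206403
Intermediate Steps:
k(l) = 1
B(g, C) = 1
Q(Z) = -4/Z (Q(Z) = 0*(1/12) - 4/Z = 0 - 4/Z = -4/Z)
(m + 121/Q(B(-2, -1)))*428 = (-452 + 121/((-4/1)))*428 = (-452 + 121/((-4*1)))*428 = (-452 + 121/(-4))*428 = (-452 + 121*(-¼))*428 = (-452 - 121/4)*428 = -1929/4*428 = -206403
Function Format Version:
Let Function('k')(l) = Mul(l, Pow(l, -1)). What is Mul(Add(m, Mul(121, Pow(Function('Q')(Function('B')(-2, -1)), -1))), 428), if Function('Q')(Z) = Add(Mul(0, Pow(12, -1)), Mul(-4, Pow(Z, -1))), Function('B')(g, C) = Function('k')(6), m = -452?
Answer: -206403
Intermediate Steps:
Function('k')(l) = 1
Function('B')(g, C) = 1
Function('Q')(Z) = Mul(-4, Pow(Z, -1)) (Function('Q')(Z) = Add(Mul(0, Rational(1, 12)), Mul(-4, Pow(Z, -1))) = Add(0, Mul(-4, Pow(Z, -1))) = Mul(-4, Pow(Z, -1)))
Mul(Add(m, Mul(121, Pow(Function('Q')(Function('B')(-2, -1)), -1))), 428) = Mul(Add(-452, Mul(121, Pow(Mul(-4, Pow(1, -1)), -1))), 428) = Mul(Add(-452, Mul(121, Pow(Mul(-4, 1), -1))), 428) = Mul(Add(-452, Mul(121, Pow(-4, -1))), 428) = Mul(Add(-452, Mul(121, Rational(-1, 4))), 428) = Mul(Add(-452, Rational(-121, 4)), 428) = Mul(Rational(-1929, 4), 428) = -206403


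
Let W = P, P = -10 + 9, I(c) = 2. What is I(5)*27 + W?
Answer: 53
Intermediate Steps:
P = -1
W = -1
I(5)*27 + W = 2*27 - 1 = 54 - 1 = 53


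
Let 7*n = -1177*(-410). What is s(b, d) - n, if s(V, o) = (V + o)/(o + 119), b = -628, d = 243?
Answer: -174693035/2534 ≈ -68940.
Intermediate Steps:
n = 482570/7 (n = (-1177*(-410))/7 = (⅐)*482570 = 482570/7 ≈ 68939.)
s(V, o) = (V + o)/(119 + o)
s(b, d) - n = (-628 + 243)/(119 + 243) - 1*482570/7 = -385/362 - 482570/7 = -174693035/2534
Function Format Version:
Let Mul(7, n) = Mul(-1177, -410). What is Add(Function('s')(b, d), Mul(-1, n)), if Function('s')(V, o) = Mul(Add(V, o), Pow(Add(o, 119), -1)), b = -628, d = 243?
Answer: Rational(-174693035, 2534) ≈ -68940.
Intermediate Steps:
n = Rational(482570, 7) (n = Mul(Rational(1, 7), Mul(-1177, -410)) = Mul(Rational(1, 7), 482570) = Rational(482570, 7) ≈ 68939.)
Function('s')(V, o) = Mul(Pow(Add(119, o), -1), Add(V, o)) (Function('s')(V, o) = Mul(Add(V, o), Pow(Add(119, o), -1)) = Mul(Pow(Add(119, o), -1), Add(V, o)))
Add(Function('s')(b, d), Mul(-1, n)) = Add(Mul(Pow(Add(119, 243), -1), Add(-628, 243)), Mul(-1, Rational(482570, 7))) = Add(Mul(Pow(362, -1), -385), Rational(-482570, 7)) = Add(Mul(Rational(1, 362), -385), Rational(-482570, 7)) = Add(Rational(-385, 362), Rational(-482570, 7)) = Rational(-174693035, 2534)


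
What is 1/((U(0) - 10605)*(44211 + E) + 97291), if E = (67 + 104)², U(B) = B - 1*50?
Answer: -1/782533769 ≈ -1.2779e-9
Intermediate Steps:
U(B) = -50 + B (U(B) = B - 50 = -50 + B)
E = 29241 (E = 171² = 29241)
1/((U(0) - 10605)*(44211 + E) + 97291) = 1/(((-50 + 0) - 10605)*(44211 + 29241) + 97291) = 1/((-50 - 10605)*73452 + 97291) = 1/(-10655*73452 + 97291) = 1/(-782631060 + 97291) = 1/(-782533769) = -1/782533769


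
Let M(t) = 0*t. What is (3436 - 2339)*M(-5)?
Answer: 0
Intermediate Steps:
M(t) = 0
(3436 - 2339)*M(-5) = (3436 - 2339)*0 = 1097*0 = 0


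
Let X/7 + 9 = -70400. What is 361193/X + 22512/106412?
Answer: -976426345/1873090627 ≈ -0.52129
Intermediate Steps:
X = -492863 (X = -63 + 7*(-70400) = -63 - 492800 = -492863)
361193/X + 22512/106412 = 361193/(-492863) + 22512/106412 = 361193*(-1/492863) + 22512*(1/106412) = -51599/70409 + 5628/26603 = -976426345/1873090627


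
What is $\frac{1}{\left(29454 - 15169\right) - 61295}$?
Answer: $- \frac{1}{47010} \approx -2.1272 \cdot 10^{-5}$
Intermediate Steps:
$\frac{1}{\left(29454 - 15169\right) - 61295} = \frac{1}{14285 - 61295} = \frac{1}{-47010} = - \frac{1}{47010}$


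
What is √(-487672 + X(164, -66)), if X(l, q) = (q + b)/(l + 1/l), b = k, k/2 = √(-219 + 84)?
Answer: 2*√(-88201480295344 + 6616662*I*√15)/26897 ≈ 0.00010145 + 698.34*I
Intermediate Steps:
k = 6*I*√15 (k = 2*√(-219 + 84) = 2*√(-135) = 2*(3*I*√15) = 6*I*√15 ≈ 23.238*I)
b = 6*I*√15 ≈ 23.238*I
X(l, q) = (q + 6*I*√15)/(l + 1/l)
√(-487672 + X(164, -66)) = √(-487672 + 164*(-66 + 6*I*√15)/(1 + 164²)) = √(-487672 + 164*(-66 + 6*I*√15)/(1 + 26896)) = √(-487672 + 164*(-66 + 6*I*√15)/26897) = √(-487672 + 164*(1/26897)*(-66 + 6*I*√15)) = √(-487672 + (-10824/26897 + 984*I*√15/26897)) = √(-13116924608/26897 + 984*I*√15/26897)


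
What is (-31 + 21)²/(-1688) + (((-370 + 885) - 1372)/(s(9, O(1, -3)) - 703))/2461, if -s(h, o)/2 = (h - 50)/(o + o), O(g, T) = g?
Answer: -10091974/171878701 ≈ -0.058716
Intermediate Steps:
s(h, o) = -(-50 + h)/o (s(h, o) = -2*(h - 50)/(o + o) = -2*(-50 + h)/(2*o) = -2*(-50 + h)*1/(2*o) = -(-50 + h)/o)
(-31 + 21)²/(-1688) + (((-370 + 885) - 1372)/(s(9, O(1, -3)) - 703))/2461 = (-31 + 21)²/(-1688) + (((-370 + 885) - 1372)/((50 - 1*9)/1 - 703))/2461 = (-10)²*(-1/1688) + ((515 - 1372)/(1*(50 - 9) - 703))*(1/2461) = 100*(-1/1688) - 857/(1*41 - 703)*(1/2461) = -25/422 - 857/(41 - 703)*(1/2461) = -25/422 - 857/(-662)*(1/2461) = -25/422 - 857*(-1/662)*(1/2461) = -25/422 + (857/662)*(1/2461) = -25/422 + 857/1629182 = -10091974/171878701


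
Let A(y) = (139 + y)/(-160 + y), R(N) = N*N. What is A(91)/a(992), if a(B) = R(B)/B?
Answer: -5/1488 ≈ -0.0033602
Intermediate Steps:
R(N) = N²
a(B) = B (a(B) = B²/B = B)
A(y) = (139 + y)/(-160 + y)
A(91)/a(992) = ((139 + 91)/(-160 + 91))/992 = (230/(-69))*(1/992) = -1/69*230*(1/992) = -10/3*1/992 = -5/1488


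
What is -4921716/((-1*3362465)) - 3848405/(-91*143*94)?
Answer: 1723679855207/373912832930 ≈ 4.6098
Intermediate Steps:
-4921716/((-1*3362465)) - 3848405/(-91*143*94) = -4921716/(-3362465) - 3848405/((-13013*94)) = -4921716*(-1/3362465) - 3848405/(-1223222) = 4921716/3362465 - 3848405*(-1/1223222) = 4921716/3362465 + 349855/111202 = 1723679855207/373912832930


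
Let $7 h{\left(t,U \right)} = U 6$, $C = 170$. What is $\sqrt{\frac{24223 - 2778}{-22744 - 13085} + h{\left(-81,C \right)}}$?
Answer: $\frac{\sqrt{1014232423155}}{83601} \approx 12.046$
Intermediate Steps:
$h{\left(t,U \right)} = \frac{6 U}{7}$ ($h{\left(t,U \right)} = \frac{U 6}{7} = \frac{6 U}{7}$)
$\sqrt{\frac{24223 - 2778}{-22744 - 13085} + h{\left(-81,C \right)}} = \sqrt{\frac{24223 - 2778}{-22744 - 13085} + \frac{6}{7} \cdot 170} = \sqrt{\frac{21445}{-35829} + \frac{1020}{7}} = \sqrt{21445 \left(- \frac{1}{35829}\right) + \frac{1020}{7}} = \sqrt{- \frac{21445}{35829} + \frac{1020}{7}} = \sqrt{\frac{36395465}{250803}} = \frac{\sqrt{1014232423155}}{83601}$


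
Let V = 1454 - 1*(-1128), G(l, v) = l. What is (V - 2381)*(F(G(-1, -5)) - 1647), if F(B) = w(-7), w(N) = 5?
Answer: -330042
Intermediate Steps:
F(B) = 5
V = 2582 (V = 1454 + 1128 = 2582)
(V - 2381)*(F(G(-1, -5)) - 1647) = (2582 - 2381)*(5 - 1647) = 201*(-1642) = -330042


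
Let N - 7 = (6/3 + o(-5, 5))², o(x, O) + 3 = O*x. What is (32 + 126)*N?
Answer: 107914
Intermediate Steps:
o(x, O) = -3 + O*x
N = 683 (N = 7 + (6/3 + (-3 + 5*(-5)))² = 7 + (6*(⅓) + (-3 - 25))² = 7 + (2 - 28)² = 7 + (-26)² = 7 + 676 = 683)
(32 + 126)*N = (32 + 126)*683 = 158*683 = 107914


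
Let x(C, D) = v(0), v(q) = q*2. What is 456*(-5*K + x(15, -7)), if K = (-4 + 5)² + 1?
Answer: -4560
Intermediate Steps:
v(q) = 2*q
x(C, D) = 0 (x(C, D) = 2*0 = 0)
K = 2 (K = 1² + 1 = 1 + 1 = 2)
456*(-5*K + x(15, -7)) = 456*(-5*2 + 0) = 456*(-10 + 0) = 456*(-10) = -4560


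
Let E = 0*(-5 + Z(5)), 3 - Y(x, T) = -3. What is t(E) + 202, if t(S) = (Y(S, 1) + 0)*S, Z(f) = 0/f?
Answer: 202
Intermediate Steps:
Y(x, T) = 6 (Y(x, T) = 3 - 1*(-3) = 3 + 3 = 6)
Z(f) = 0
E = 0 (E = 0*(-5 + 0) = 0*(-5) = 0)
t(S) = 6*S (t(S) = (6 + 0)*S = 6*S)
t(E) + 202 = 6*0 + 202 = 0 + 202 = 202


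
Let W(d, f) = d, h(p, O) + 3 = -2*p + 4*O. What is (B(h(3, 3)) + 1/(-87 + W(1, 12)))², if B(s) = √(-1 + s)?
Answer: 14793/7396 - √2/43 ≈ 1.9672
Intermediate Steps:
h(p, O) = -3 - 2*p + 4*O (h(p, O) = -3 + (-2*p + 4*O) = -3 - 2*p + 4*O)
(B(h(3, 3)) + 1/(-87 + W(1, 12)))² = (√(-1 + (-3 - 2*3 + 4*3)) + 1/(-87 + 1))² = (√(-1 + (-3 - 6 + 12)) + 1/(-86))² = (√(-1 + 3) - 1/86)² = (√2 - 1/86)² = (-1/86 + √2)²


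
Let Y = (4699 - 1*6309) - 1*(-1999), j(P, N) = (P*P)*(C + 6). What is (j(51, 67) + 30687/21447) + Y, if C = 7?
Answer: 244520327/7149 ≈ 34203.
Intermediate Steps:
j(P, N) = 13*P² (j(P, N) = (P*P)*(7 + 6) = P²*13 = 13*P²)
Y = 389 (Y = (4699 - 6309) + 1999 = -1610 + 1999 = 389)
(j(51, 67) + 30687/21447) + Y = (13*51² + 30687/21447) + 389 = (13*2601 + 30687*(1/21447)) + 389 = (33813 + 10229/7149) + 389 = 241739366/7149 + 389 = 244520327/7149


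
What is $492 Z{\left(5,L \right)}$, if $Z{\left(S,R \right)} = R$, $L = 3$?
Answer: $1476$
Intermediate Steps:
$492 Z{\left(5,L \right)} = 492 \cdot 3 = 1476$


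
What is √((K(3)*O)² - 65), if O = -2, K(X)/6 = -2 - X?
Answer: √3535 ≈ 59.456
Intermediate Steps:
K(X) = -12 - 6*X (K(X) = 6*(-2 - X) = -12 - 6*X)
√((K(3)*O)² - 65) = √(((-12 - 6*3)*(-2))² - 65) = √(((-12 - 18)*(-2))² - 65) = √((-30*(-2))² - 65) = √(60² - 65) = √(3600 - 65) = √3535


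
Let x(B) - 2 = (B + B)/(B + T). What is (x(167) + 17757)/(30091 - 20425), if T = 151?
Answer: 1411924/768447 ≈ 1.8374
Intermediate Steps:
x(B) = 2 + 2*B/(151 + B) (x(B) = 2 + (B + B)/(B + 151) = 2 + (2*B)/(151 + B) = 2 + 2*B/(151 + B))
(x(167) + 17757)/(30091 - 20425) = (2*(151 + 2*167)/(151 + 167) + 17757)/(30091 - 20425) = (2*(151 + 334)/318 + 17757)/9666 = (2*(1/318)*485 + 17757)*(1/9666) = (485/159 + 17757)*(1/9666) = (2823848/159)*(1/9666) = 1411924/768447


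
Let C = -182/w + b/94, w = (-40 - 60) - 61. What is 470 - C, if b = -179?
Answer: 1017813/2162 ≈ 470.77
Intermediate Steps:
w = -161 (w = -100 - 61 = -161)
C = -1673/2162 (C = -182/(-161) - 179/94 = -182*(-1/161) - 179*1/94 = 26/23 - 179/94 = -1673/2162 ≈ -0.77382)
470 - C = 470 - 1*(-1673/2162) = 470 + 1673/2162 = 1017813/2162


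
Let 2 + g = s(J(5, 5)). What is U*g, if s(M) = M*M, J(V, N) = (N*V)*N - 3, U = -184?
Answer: -2738288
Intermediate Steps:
J(V, N) = -3 + V*N² (J(V, N) = V*N² - 3 = -3 + V*N²)
s(M) = M²
g = 14882 (g = -2 + (-3 + 5*5²)² = -2 + (-3 + 5*25)² = -2 + (-3 + 125)² = -2 + 122² = -2 + 14884 = 14882)
U*g = -184*14882 = -2738288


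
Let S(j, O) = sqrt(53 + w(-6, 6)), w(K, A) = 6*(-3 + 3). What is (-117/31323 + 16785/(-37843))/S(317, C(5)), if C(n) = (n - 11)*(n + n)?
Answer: -176728062*sqrt(53)/20941294439 ≈ -0.061438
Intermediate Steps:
w(K, A) = 0 (w(K, A) = 6*0 = 0)
C(n) = 2*n*(-11 + n) (C(n) = (-11 + n)*(2*n) = 2*n*(-11 + n))
S(j, O) = sqrt(53) (S(j, O) = sqrt(53 + 0) = sqrt(53))
(-117/31323 + 16785/(-37843))/S(317, C(5)) = (-117/31323 + 16785/(-37843))/(sqrt(53)) = (-117*1/31323 + 16785*(-1/37843))*(sqrt(53)/53) = (-39/10441 - 16785/37843)*(sqrt(53)/53) = -176728062*sqrt(53)/20941294439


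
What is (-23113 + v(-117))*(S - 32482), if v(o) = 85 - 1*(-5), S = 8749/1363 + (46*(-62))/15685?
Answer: 15984595638194183/21378655 ≈ 7.4769e+8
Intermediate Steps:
S = 133340789/21378655 (S = 8749*(1/1363) - 2852*1/15685 = 8749/1363 - 2852/15685 = 133340789/21378655 ≈ 6.2371)
v(o) = 90 (v(o) = 85 + 5 = 90)
(-23113 + v(-117))*(S - 32482) = (-23113 + 90)*(133340789/21378655 - 32482) = -23023*(-694288130921/21378655) = 15984595638194183/21378655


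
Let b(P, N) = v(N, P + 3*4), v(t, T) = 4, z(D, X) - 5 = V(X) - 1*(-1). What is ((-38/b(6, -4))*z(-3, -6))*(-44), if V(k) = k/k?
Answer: 2926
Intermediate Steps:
V(k) = 1
z(D, X) = 7 (z(D, X) = 5 + (1 - 1*(-1)) = 5 + (1 + 1) = 5 + 2 = 7)
b(P, N) = 4
((-38/b(6, -4))*z(-3, -6))*(-44) = (-38/4*7)*(-44) = (-38*1/4*7)*(-44) = -19/2*7*(-44) = -133/2*(-44) = 2926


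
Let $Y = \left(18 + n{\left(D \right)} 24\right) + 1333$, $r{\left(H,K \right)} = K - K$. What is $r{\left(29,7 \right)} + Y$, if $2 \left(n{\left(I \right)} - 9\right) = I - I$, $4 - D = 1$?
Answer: $1567$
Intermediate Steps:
$D = 3$ ($D = 4 - 1 = 3$)
$r{\left(H,K \right)} = 0$
$n{\left(I \right)} = 9$ ($n{\left(I \right)} = 9 + \frac{I - I}{2} = 9 + \frac{1}{2} \cdot 0 = 9 + 0 = 9$)
$Y = 1567$ ($Y = \left(18 + 9 \cdot 24\right) + 1333 = \left(18 + 216\right) + 1333 = 234 + 1333 = 1567$)
$r{\left(29,7 \right)} + Y = 0 + 1567 = 1567$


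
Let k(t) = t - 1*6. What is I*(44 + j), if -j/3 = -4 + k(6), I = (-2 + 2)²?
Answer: 0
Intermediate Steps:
I = 0 (I = 0² = 0)
k(t) = -6 + t (k(t) = t - 6 = -6 + t)
j = 12 (j = -3*(-4 + (-6 + 6)) = -3*(-4 + 0) = -3*(-4) = 12)
I*(44 + j) = 0*(44 + 12) = 0*56 = 0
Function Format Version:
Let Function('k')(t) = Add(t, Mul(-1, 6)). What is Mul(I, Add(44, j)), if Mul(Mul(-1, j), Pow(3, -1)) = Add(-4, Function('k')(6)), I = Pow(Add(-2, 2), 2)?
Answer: 0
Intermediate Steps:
I = 0 (I = Pow(0, 2) = 0)
Function('k')(t) = Add(-6, t) (Function('k')(t) = Add(t, -6) = Add(-6, t))
j = 12 (j = Mul(-3, Add(-4, Add(-6, 6))) = Mul(-3, Add(-4, 0)) = Mul(-3, -4) = 12)
Mul(I, Add(44, j)) = Mul(0, Add(44, 12)) = Mul(0, 56) = 0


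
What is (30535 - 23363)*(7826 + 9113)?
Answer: 121486508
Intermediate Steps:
(30535 - 23363)*(7826 + 9113) = 7172*16939 = 121486508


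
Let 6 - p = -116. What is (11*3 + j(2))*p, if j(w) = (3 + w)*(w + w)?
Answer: 6466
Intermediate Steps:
p = 122 (p = 6 - 1*(-116) = 6 + 116 = 122)
j(w) = 2*w*(3 + w) (j(w) = (3 + w)*(2*w) = 2*w*(3 + w))
(11*3 + j(2))*p = (11*3 + 2*2*(3 + 2))*122 = (33 + 2*2*5)*122 = (33 + 20)*122 = 53*122 = 6466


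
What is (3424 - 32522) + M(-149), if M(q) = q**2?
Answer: -6897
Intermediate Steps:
(3424 - 32522) + M(-149) = (3424 - 32522) + (-149)**2 = -29098 + 22201 = -6897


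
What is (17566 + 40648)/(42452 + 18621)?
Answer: 58214/61073 ≈ 0.95319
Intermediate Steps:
(17566 + 40648)/(42452 + 18621) = 58214/61073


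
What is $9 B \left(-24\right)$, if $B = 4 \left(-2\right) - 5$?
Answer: $2808$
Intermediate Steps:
$B = -13$ ($B = -8 - 5 = -13$)
$9 B \left(-24\right) = 9 \left(-13\right) \left(-24\right) = \left(-117\right) \left(-24\right) = 2808$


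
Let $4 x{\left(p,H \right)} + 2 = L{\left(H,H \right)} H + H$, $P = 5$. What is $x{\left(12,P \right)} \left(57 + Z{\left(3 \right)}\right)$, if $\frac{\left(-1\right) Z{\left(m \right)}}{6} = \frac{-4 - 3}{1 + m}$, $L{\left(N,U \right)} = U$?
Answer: $\frac{945}{2} \approx 472.5$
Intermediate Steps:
$Z{\left(m \right)} = \frac{42}{1 + m}$ ($Z{\left(m \right)} = - 6 \frac{-4 - 3}{1 + m} = - 6 \left(- \frac{7}{1 + m}\right) = \frac{42}{1 + m}$)
$x{\left(p,H \right)} = - \frac{1}{2} + \frac{H}{4} + \frac{H^{2}}{4}$ ($x{\left(p,H \right)} = - \frac{1}{2} + \frac{H H + H}{4} = - \frac{1}{2} + \frac{H^{2} + H}{4} = - \frac{1}{2} + \frac{H + H^{2}}{4} = - \frac{1}{2} + \left(\frac{H}{4} + \frac{H^{2}}{4}\right) = - \frac{1}{2} + \frac{H}{4} + \frac{H^{2}}{4}$)
$x{\left(12,P \right)} \left(57 + Z{\left(3 \right)}\right) = \left(- \frac{1}{2} + \frac{1}{4} \cdot 5 + \frac{5^{2}}{4}\right) \left(57 + \frac{42}{1 + 3}\right) = \left(- \frac{1}{2} + \frac{5}{4} + \frac{1}{4} \cdot 25\right) \left(57 + \frac{42}{4}\right) = \left(- \frac{1}{2} + \frac{5}{4} + \frac{25}{4}\right) \left(57 + 42 \cdot \frac{1}{4}\right) = 7 \left(57 + \frac{21}{2}\right) = 7 \cdot \frac{135}{2} = \frac{945}{2}$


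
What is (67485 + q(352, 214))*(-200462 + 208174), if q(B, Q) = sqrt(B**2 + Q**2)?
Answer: 520444320 + 77120*sqrt(1697) ≈ 5.2362e+8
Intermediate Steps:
(67485 + q(352, 214))*(-200462 + 208174) = (67485 + sqrt(352**2 + 214**2))*(-200462 + 208174) = (67485 + sqrt(123904 + 45796))*7712 = (67485 + sqrt(169700))*7712 = (67485 + 10*sqrt(1697))*7712 = 520444320 + 77120*sqrt(1697)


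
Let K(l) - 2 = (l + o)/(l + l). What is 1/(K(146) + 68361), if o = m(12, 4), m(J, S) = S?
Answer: 146/9981073 ≈ 1.4628e-5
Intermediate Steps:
o = 4
K(l) = 2 + (4 + l)/(2*l) (K(l) = 2 + (l + 4)/(l + l) = 2 + (4 + l)/((2*l)) = 2 + (4 + l)*(1/(2*l)) = 2 + (4 + l)/(2*l))
1/(K(146) + 68361) = 1/((5/2 + 2/146) + 68361) = 1/((5/2 + 2*(1/146)) + 68361) = 1/((5/2 + 1/73) + 68361) = 1/(367/146 + 68361) = 1/(9981073/146) = 146/9981073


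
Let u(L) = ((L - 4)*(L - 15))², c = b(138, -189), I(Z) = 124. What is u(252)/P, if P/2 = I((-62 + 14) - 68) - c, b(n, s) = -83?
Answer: 191923232/23 ≈ 8.3445e+6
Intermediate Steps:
c = -83
P = 414 (P = 2*(124 - 1*(-83)) = 2*(124 + 83) = 2*207 = 414)
u(L) = (-15 + L)²*(-4 + L)² (u(L) = ((-4 + L)*(-15 + L))² = ((-15 + L)*(-4 + L))² = (-15 + L)²*(-4 + L)²)
u(252)/P = ((-15 + 252)²*(-4 + 252)²)/414 = (237²*248²)*(1/414) = (56169*61504)*(1/414) = 3454618176*(1/414) = 191923232/23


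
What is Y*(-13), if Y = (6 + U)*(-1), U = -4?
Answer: 26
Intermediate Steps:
Y = -2 (Y = (6 - 4)*(-1) = 2*(-1) = -2)
Y*(-13) = -2*(-13) = 26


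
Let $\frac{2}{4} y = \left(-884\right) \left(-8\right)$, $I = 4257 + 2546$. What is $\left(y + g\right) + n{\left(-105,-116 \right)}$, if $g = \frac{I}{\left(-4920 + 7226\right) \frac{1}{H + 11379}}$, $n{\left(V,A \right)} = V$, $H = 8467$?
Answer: $\frac{83693136}{1153} \approx 72587.0$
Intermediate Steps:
$I = 6803$
$g = \frac{67506169}{1153}$ ($g = \frac{6803}{\left(-4920 + 7226\right) \frac{1}{8467 + 11379}} = \frac{6803}{2306 \cdot \frac{1}{19846}} = \frac{6803}{\frac{1153}{9923}} = 6803 \cdot \frac{9923}{1153} = \frac{67506169}{1153} \approx 58548.0$)
$y = 14144$ ($y = 2 \left(\left(-884\right) \left(-8\right)\right) = 2 \cdot 7072 = 14144$)
$\left(y + g\right) + n{\left(-105,-116 \right)} = \left(14144 + \frac{67506169}{1153}\right) - 105 = \frac{83814201}{1153} - 105 = \frac{83693136}{1153}$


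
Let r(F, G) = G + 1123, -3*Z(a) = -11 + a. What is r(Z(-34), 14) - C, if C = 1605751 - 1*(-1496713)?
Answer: -3101327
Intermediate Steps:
Z(a) = 11/3 - a/3 (Z(a) = -(-11 + a)/3 = 11/3 - a/3)
C = 3102464 (C = 1605751 + 1496713 = 3102464)
r(F, G) = 1123 + G
r(Z(-34), 14) - C = (1123 + 14) - 1*3102464 = 1137 - 3102464 = -3101327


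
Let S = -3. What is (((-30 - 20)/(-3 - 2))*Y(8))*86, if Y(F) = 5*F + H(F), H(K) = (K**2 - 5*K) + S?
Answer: 52460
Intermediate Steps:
H(K) = -3 + K**2 - 5*K (H(K) = (K**2 - 5*K) - 3 = -3 + K**2 - 5*K)
Y(F) = -3 + F**2 (Y(F) = 5*F + (-3 + F**2 - 5*F) = -3 + F**2)
(((-30 - 20)/(-3 - 2))*Y(8))*86 = (((-30 - 20)/(-3 - 2))*(-3 + 8**2))*86 = ((-50/(-5))*(-3 + 64))*86 = (-50*(-1/5)*61)*86 = (10*61)*86 = 610*86 = 52460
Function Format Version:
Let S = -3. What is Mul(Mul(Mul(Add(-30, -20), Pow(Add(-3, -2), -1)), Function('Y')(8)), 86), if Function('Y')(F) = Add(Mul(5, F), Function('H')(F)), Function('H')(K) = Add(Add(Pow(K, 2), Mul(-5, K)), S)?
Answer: 52460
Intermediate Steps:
Function('H')(K) = Add(-3, Pow(K, 2), Mul(-5, K)) (Function('H')(K) = Add(Add(Pow(K, 2), Mul(-5, K)), -3) = Add(-3, Pow(K, 2), Mul(-5, K)))
Function('Y')(F) = Add(-3, Pow(F, 2)) (Function('Y')(F) = Add(Mul(5, F), Add(-3, Pow(F, 2), Mul(-5, F))) = Add(-3, Pow(F, 2)))
Mul(Mul(Mul(Add(-30, -20), Pow(Add(-3, -2), -1)), Function('Y')(8)), 86) = Mul(Mul(Mul(Add(-30, -20), Pow(Add(-3, -2), -1)), Add(-3, Pow(8, 2))), 86) = Mul(Mul(Mul(-50, Pow(-5, -1)), Add(-3, 64)), 86) = Mul(Mul(Mul(-50, Rational(-1, 5)), 61), 86) = Mul(Mul(10, 61), 86) = Mul(610, 86) = 52460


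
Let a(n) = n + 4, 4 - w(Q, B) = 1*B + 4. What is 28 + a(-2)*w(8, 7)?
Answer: 14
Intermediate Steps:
w(Q, B) = -B (w(Q, B) = 4 - (1*B + 4) = 4 - (B + 4) = 4 - (4 + B) = 4 + (-4 - B) = -B)
a(n) = 4 + n
28 + a(-2)*w(8, 7) = 28 + (4 - 2)*(-1*7) = 28 + 2*(-7) = 28 - 14 = 14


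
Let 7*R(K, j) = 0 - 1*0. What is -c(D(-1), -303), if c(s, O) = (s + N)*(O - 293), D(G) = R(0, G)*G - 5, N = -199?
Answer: -121584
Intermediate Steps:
R(K, j) = 0 (R(K, j) = (0 - 1*0)/7 = (0 + 0)/7 = (⅐)*0 = 0)
D(G) = -5 (D(G) = 0*G - 5 = 0 - 5 = -5)
c(s, O) = (-293 + O)*(-199 + s) (c(s, O) = (s - 199)*(O - 293) = (-199 + s)*(-293 + O) = (-293 + O)*(-199 + s))
-c(D(-1), -303) = -(58307 - 293*(-5) - 199*(-303) - 303*(-5)) = -(58307 + 1465 + 60297 + 1515) = -1*121584 = -121584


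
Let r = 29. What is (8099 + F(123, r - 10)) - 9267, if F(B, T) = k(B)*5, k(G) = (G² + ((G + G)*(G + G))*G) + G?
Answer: 37292432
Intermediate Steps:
k(G) = G + G² + 4*G³ (k(G) = (G² + ((2*G)*(2*G))*G) + G = (G² + (4*G²)*G) + G = (G² + 4*G³) + G = G + G² + 4*G³)
F(B, T) = 5*B*(1 + B + 4*B²) (F(B, T) = (B*(1 + B + 4*B²))*5 = 5*B*(1 + B + 4*B²))
(8099 + F(123, r - 10)) - 9267 = (8099 + 5*123*(1 + 123 + 4*123²)) - 9267 = (8099 + 5*123*(1 + 123 + 4*15129)) - 9267 = (8099 + 5*123*(1 + 123 + 60516)) - 9267 = (8099 + 5*123*60640) - 9267 = (8099 + 37293600) - 9267 = 37301699 - 9267 = 37292432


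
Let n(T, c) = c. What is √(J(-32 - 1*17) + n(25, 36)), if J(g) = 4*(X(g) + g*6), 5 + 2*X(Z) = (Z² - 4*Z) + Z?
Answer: √3946 ≈ 62.817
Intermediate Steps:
X(Z) = -5/2 + Z²/2 - 3*Z/2 (X(Z) = -5/2 + ((Z² - 4*Z) + Z)/2 = -5/2 + (Z² - 3*Z)/2 = -5/2 + (Z²/2 - 3*Z/2) = -5/2 + Z²/2 - 3*Z/2)
J(g) = -10 + 2*g² + 18*g (J(g) = 4*((-5/2 + g²/2 - 3*g/2) + g*6) = 4*((-5/2 + g²/2 - 3*g/2) + 6*g) = 4*(-5/2 + g²/2 + 9*g/2) = -10 + 2*g² + 18*g)
√(J(-32 - 1*17) + n(25, 36)) = √((-10 + 2*(-32 - 1*17)² + 18*(-32 - 1*17)) + 36) = √((-10 + 2*(-32 - 17)² + 18*(-32 - 17)) + 36) = √((-10 + 2*(-49)² + 18*(-49)) + 36) = √((-10 + 2*2401 - 882) + 36) = √((-10 + 4802 - 882) + 36) = √(3910 + 36) = √3946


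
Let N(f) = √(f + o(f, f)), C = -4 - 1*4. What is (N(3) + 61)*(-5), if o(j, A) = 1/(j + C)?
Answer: -305 - √70 ≈ -313.37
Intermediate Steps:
C = -8 (C = -4 - 4 = -8)
o(j, A) = 1/(-8 + j) (o(j, A) = 1/(j - 8) = 1/(-8 + j))
N(f) = √(f + 1/(-8 + f))
(N(3) + 61)*(-5) = (√((1 + 3*(-8 + 3))/(-8 + 3)) + 61)*(-5) = (√((1 + 3*(-5))/(-5)) + 61)*(-5) = (√(-(1 - 15)/5) + 61)*(-5) = (√(-⅕*(-14)) + 61)*(-5) = (√(14/5) + 61)*(-5) = (√70/5 + 61)*(-5) = (61 + √70/5)*(-5) = -305 - √70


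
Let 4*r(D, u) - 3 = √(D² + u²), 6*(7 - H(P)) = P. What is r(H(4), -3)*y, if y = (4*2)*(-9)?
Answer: -54 - 6*√442 ≈ -180.14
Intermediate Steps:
y = -72 (y = 8*(-9) = -72)
H(P) = 7 - P/6
r(D, u) = ¾ + √(D² + u²)/4
r(H(4), -3)*y = (¾ + √((7 - ⅙*4)² + (-3)²)/4)*(-72) = (¾ + √((7 - ⅔)² + 9)/4)*(-72) = (¾ + √((19/3)² + 9)/4)*(-72) = (¾ + √(361/9 + 9)/4)*(-72) = (¾ + √(442/9)/4)*(-72) = (¾ + (√442/3)/4)*(-72) = (¾ + √442/12)*(-72) = -54 - 6*√442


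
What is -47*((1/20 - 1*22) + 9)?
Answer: 12173/20 ≈ 608.65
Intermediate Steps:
-47*((1/20 - 1*22) + 9) = -47*((1/20 - 22) + 9) = -47*(-439/20 + 9) = -47*(-259/20) = 12173/20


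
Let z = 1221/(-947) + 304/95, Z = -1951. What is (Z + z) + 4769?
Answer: 13352277/4735 ≈ 2819.9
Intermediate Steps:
z = 9047/4735 (z = 1221*(-1/947) + 304*(1/95) = -1221/947 + 16/5 = 9047/4735 ≈ 1.9107)
(Z + z) + 4769 = (-1951 + 9047/4735) + 4769 = -9228938/4735 + 4769 = 13352277/4735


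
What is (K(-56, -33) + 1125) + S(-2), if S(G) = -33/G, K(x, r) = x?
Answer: 2171/2 ≈ 1085.5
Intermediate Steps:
(K(-56, -33) + 1125) + S(-2) = (-56 + 1125) - 33/(-2) = 1069 - 33*(-1/2) = 1069 + 33/2 = 2171/2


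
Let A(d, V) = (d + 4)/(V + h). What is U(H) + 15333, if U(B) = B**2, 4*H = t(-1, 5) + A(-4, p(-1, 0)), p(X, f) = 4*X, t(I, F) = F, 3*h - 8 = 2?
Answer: 245353/16 ≈ 15335.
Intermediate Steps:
h = 10/3 (h = 8/3 + (1/3)*2 = 8/3 + 2/3 = 10/3 ≈ 3.3333)
A(d, V) = (4 + d)/(10/3 + V) (A(d, V) = (d + 4)/(V + 10/3) = (4 + d)/(10/3 + V))
H = 5/4 (H = (5 + 3*(4 - 4)/(10 + 3*(4*(-1))))/4 = (5 + 3*0/(10 + 3*(-4)))/4 = (5 + 3*0/(10 - 12))/4 = (5 + 3*0/(-2))/4 = (5 + 3*(-1/2)*0)/4 = (5 + 0)/4 = (1/4)*5 = 5/4 ≈ 1.2500)
U(H) + 15333 = (5/4)**2 + 15333 = 25/16 + 15333 = 245353/16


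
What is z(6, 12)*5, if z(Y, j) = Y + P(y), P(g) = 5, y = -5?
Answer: 55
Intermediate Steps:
z(Y, j) = 5 + Y (z(Y, j) = Y + 5 = 5 + Y)
z(6, 12)*5 = (5 + 6)*5 = 11*5 = 55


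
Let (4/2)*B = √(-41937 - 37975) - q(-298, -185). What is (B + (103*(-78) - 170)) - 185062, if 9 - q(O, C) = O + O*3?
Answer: -387733/2 + I*√19978 ≈ -1.9387e+5 + 141.34*I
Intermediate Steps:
q(O, C) = 9 - 4*O (q(O, C) = 9 - (O + O*3) = 9 - (O + 3*O) = 9 - 4*O)
B = -1201/2 + I*√19978 (B = (√(-41937 - 37975) - (9 - 4*(-298)))/2 = (√(-79912) - (9 + 1192))/2 = (2*I*√19978 - 1*1201)/2 = (2*I*√19978 - 1201)/2 = (-1201 + 2*I*√19978)/2 = -1201/2 + I*√19978 ≈ -600.5 + 141.34*I)
(B + (103*(-78) - 170)) - 185062 = ((-1201/2 + I*√19978) + (103*(-78) - 170)) - 185062 = ((-1201/2 + I*√19978) + (-8034 - 170)) - 185062 = ((-1201/2 + I*√19978) - 8204) - 185062 = (-17609/2 + I*√19978) - 185062 = -387733/2 + I*√19978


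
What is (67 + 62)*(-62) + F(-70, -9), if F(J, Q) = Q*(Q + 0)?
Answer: -7917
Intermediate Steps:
F(J, Q) = Q² (F(J, Q) = Q*Q = Q²)
(67 + 62)*(-62) + F(-70, -9) = (67 + 62)*(-62) + (-9)² = 129*(-62) + 81 = -7998 + 81 = -7917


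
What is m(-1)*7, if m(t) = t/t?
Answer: 7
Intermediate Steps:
m(t) = 1
m(-1)*7 = 1*7 = 7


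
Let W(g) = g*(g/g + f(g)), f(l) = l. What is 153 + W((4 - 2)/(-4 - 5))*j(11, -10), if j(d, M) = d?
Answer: 12239/81 ≈ 151.10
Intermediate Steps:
W(g) = g*(1 + g) (W(g) = g*(g/g + g) = g*(1 + g))
153 + W((4 - 2)/(-4 - 5))*j(11, -10) = 153 + (((4 - 2)/(-4 - 5))*(1 + (4 - 2)/(-4 - 5)))*11 = 153 + ((2/(-9))*(1 + 2/(-9)))*11 = 153 + ((2*(-1/9))*(1 + 2*(-1/9)))*11 = 153 - 2*(1 - 2/9)/9*11 = 153 - 2/9*7/9*11 = 153 - 14/81*11 = 153 - 154/81 = 12239/81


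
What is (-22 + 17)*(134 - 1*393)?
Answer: 1295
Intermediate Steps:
(-22 + 17)*(134 - 1*393) = -5*(134 - 393) = -5*(-259) = 1295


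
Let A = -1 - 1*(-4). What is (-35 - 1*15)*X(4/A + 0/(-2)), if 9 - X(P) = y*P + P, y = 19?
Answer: 2650/3 ≈ 883.33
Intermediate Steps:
A = 3 (A = -1 + 4 = 3)
X(P) = 9 - 20*P (X(P) = 9 - (19*P + P) = 9 - 20*P)
(-35 - 1*15)*X(4/A + 0/(-2)) = (-35 - 1*15)*(9 - 20*(4/3 + 0/(-2))) = (-35 - 15)*(9 - 20*(4*(⅓) + 0*(-½))) = -50*(9 - 20*(4/3 + 0)) = -50*(9 - 20*4/3) = -50*(9 - 80/3) = -50*(-53/3) = 2650/3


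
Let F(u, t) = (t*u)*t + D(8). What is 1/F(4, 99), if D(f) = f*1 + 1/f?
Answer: 8/313697 ≈ 2.5502e-5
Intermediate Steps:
D(f) = f + 1/f
F(u, t) = 65/8 + u*t**2 (F(u, t) = (t*u)*t + (8 + 1/8) = u*t**2 + (8 + 1/8) = u*t**2 + 65/8 = 65/8 + u*t**2)
1/F(4, 99) = 1/(65/8 + 4*99**2) = 1/(65/8 + 4*9801) = 1/(65/8 + 39204) = 1/(313697/8) = 8/313697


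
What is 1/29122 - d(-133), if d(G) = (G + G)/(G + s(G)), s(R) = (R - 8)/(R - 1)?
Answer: -1038006887/514906082 ≈ -2.0159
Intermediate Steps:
s(R) = (-8 + R)/(-1 + R)
d(G) = 2*G/(G + (-8 + G)/(-1 + G)) (d(G) = (G + G)/(G + (-8 + G)/(-1 + G)) = (2*G)/(G + (-8 + G)/(-1 + G)) = 2*G/(G + (-8 + G)/(-1 + G)))
1/29122 - d(-133) = 1/29122 - 2*(-133)*(-1 - 133)/(-8 + (-133)²) = 1/29122 - 2*(-133)*(-134)/(-8 + 17689) = 1/29122 - 2*(-133)*(-134)/17681 = 1/29122 - 1*35644/17681 = 1/29122 - 35644/17681 = -1038006887/514906082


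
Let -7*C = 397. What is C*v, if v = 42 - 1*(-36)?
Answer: -30966/7 ≈ -4423.7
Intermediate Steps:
C = -397/7 (C = -⅐*397 = -397/7 ≈ -56.714)
v = 78 (v = 42 + 36 = 78)
C*v = -397/7*78 = -30966/7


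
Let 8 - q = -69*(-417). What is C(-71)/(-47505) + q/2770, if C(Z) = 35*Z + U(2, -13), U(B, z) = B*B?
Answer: -90640597/8772590 ≈ -10.332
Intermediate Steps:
U(B, z) = B²
C(Z) = 4 + 35*Z (C(Z) = 35*Z + 2² = 35*Z + 4 = 4 + 35*Z)
q = -28765 (q = 8 - (-69)*(-417) = 8 - 1*28773 = 8 - 28773 = -28765)
C(-71)/(-47505) + q/2770 = (4 + 35*(-71))/(-47505) - 28765/2770 = (4 - 2485)*(-1/47505) - 28765*1/2770 = -2481*(-1/47505) - 5753/554 = 827/15835 - 5753/554 = -90640597/8772590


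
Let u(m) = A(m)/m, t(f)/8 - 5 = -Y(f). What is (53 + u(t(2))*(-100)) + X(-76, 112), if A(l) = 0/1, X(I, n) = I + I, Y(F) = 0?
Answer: -99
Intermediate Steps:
X(I, n) = 2*I
t(f) = 40 (t(f) = 40 + 8*(-1*0) = 40 + 8*0 = 40 + 0 = 40)
A(l) = 0 (A(l) = 0*1 = 0)
u(m) = 0 (u(m) = 0/m = 0)
(53 + u(t(2))*(-100)) + X(-76, 112) = (53 + 0*(-100)) + 2*(-76) = (53 + 0) - 152 = 53 - 152 = -99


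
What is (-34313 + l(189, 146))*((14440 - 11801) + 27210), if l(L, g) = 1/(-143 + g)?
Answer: -3072596362/3 ≈ -1.0242e+9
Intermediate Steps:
(-34313 + l(189, 146))*((14440 - 11801) + 27210) = (-34313 + 1/(-143 + 146))*((14440 - 11801) + 27210) = (-34313 + 1/3)*(2639 + 27210) = (-34313 + 1/3)*29849 = -102938/3*29849 = -3072596362/3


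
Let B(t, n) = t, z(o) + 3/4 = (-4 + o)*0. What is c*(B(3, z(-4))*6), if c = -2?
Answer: -36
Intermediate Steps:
z(o) = -3/4 (z(o) = -3/4 + (-4 + o)*0 = -3/4 + 0 = -3/4)
c*(B(3, z(-4))*6) = -6*6 = -2*18 = -36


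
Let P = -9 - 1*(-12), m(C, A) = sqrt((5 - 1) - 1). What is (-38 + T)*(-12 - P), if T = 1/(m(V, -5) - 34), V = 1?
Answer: 657720/1153 + 15*sqrt(3)/1153 ≈ 570.46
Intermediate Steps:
m(C, A) = sqrt(3) (m(C, A) = sqrt(4 - 1) = sqrt(3))
P = 3 (P = -9 + 12 = 3)
T = 1/(-34 + sqrt(3)) (T = 1/(sqrt(3) - 34) = 1/(-34 + sqrt(3)) ≈ -0.030991)
(-38 + T)*(-12 - P) = (-38 + (-34/1153 - sqrt(3)/1153))*(-12 - 1*3) = (-43848/1153 - sqrt(3)/1153)*(-12 - 3) = (-43848/1153 - sqrt(3)/1153)*(-15) = 657720/1153 + 15*sqrt(3)/1153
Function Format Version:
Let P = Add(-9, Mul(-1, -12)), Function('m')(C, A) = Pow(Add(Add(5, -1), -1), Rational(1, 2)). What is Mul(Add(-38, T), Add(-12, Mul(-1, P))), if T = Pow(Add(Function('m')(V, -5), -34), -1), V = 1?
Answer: Add(Rational(657720, 1153), Mul(Rational(15, 1153), Pow(3, Rational(1, 2)))) ≈ 570.46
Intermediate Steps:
Function('m')(C, A) = Pow(3, Rational(1, 2)) (Function('m')(C, A) = Pow(Add(4, -1), Rational(1, 2)) = Pow(3, Rational(1, 2)))
P = 3 (P = Add(-9, 12) = 3)
T = Pow(Add(-34, Pow(3, Rational(1, 2))), -1) (T = Pow(Add(Pow(3, Rational(1, 2)), -34), -1) = Pow(Add(-34, Pow(3, Rational(1, 2))), -1) ≈ -0.030991)
Mul(Add(-38, T), Add(-12, Mul(-1, P))) = Mul(Add(-38, Add(Rational(-34, 1153), Mul(Rational(-1, 1153), Pow(3, Rational(1, 2))))), Add(-12, Mul(-1, 3))) = Mul(Add(Rational(-43848, 1153), Mul(Rational(-1, 1153), Pow(3, Rational(1, 2)))), Add(-12, -3)) = Mul(Add(Rational(-43848, 1153), Mul(Rational(-1, 1153), Pow(3, Rational(1, 2)))), -15) = Add(Rational(657720, 1153), Mul(Rational(15, 1153), Pow(3, Rational(1, 2))))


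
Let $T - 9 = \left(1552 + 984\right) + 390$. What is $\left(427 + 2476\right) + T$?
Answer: $5838$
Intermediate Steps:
$T = 2935$ ($T = 9 + \left(\left(1552 + 984\right) + 390\right) = 9 + \left(2536 + 390\right) = 9 + 2926 = 2935$)
$\left(427 + 2476\right) + T = \left(427 + 2476\right) + 2935 = 2903 + 2935 = 5838$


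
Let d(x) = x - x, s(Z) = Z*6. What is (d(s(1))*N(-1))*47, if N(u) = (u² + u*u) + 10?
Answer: 0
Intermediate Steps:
s(Z) = 6*Z
N(u) = 10 + 2*u² (N(u) = (u² + u²) + 10 = 2*u² + 10 = 10 + 2*u²)
d(x) = 0
(d(s(1))*N(-1))*47 = (0*(10 + 2*(-1)²))*47 = (0*(10 + 2*1))*47 = (0*(10 + 2))*47 = (0*12)*47 = 0*47 = 0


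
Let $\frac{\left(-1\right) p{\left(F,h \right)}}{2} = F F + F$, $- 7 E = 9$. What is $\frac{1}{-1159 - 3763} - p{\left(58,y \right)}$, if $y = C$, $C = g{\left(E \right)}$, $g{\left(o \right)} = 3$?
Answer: $\frac{33686167}{4922} \approx 6844.0$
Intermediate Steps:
$E = - \frac{9}{7}$ ($E = \left(- \frac{1}{7}\right) 9 = - \frac{9}{7} \approx -1.2857$)
$C = 3$
$y = 3$
$p{\left(F,h \right)} = - 2 F - 2 F^{2}$ ($p{\left(F,h \right)} = - 2 \left(F F + F\right) = - 2 \left(F^{2} + F\right) = - 2 \left(F + F^{2}\right) = - 2 F - 2 F^{2}$)
$\frac{1}{-1159 - 3763} - p{\left(58,y \right)} = \frac{1}{-1159 - 3763} - \left(-2\right) 58 \left(1 + 58\right) = \frac{1}{-4922} - \left(-2\right) 58 \cdot 59 = - \frac{1}{4922} - -6844 = - \frac{1}{4922} + 6844 = \frac{33686167}{4922}$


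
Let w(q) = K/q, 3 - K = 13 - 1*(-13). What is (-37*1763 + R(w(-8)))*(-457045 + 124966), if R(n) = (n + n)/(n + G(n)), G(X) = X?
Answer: 21661513170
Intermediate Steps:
K = -23 (K = 3 - (13 - 1*(-13)) = 3 - (13 + 13) = 3 - 1*26 = 3 - 26 = -23)
w(q) = -23/q
R(n) = 1 (R(n) = (n + n)/(n + n) = (2*n)/((2*n)) = (2*n)*(1/(2*n)) = 1)
(-37*1763 + R(w(-8)))*(-457045 + 124966) = (-37*1763 + 1)*(-457045 + 124966) = (-65231 + 1)*(-332079) = -65230*(-332079) = 21661513170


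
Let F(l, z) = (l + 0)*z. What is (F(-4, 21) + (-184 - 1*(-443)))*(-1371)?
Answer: -239925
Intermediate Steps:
F(l, z) = l*z
(F(-4, 21) + (-184 - 1*(-443)))*(-1371) = (-4*21 + (-184 - 1*(-443)))*(-1371) = (-84 + (-184 + 443))*(-1371) = (-84 + 259)*(-1371) = 175*(-1371) = -239925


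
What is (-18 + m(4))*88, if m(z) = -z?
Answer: -1936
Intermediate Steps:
(-18 + m(4))*88 = (-18 - 1*4)*88 = (-18 - 4)*88 = -22*88 = -1936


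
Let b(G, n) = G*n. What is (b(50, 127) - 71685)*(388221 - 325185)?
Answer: -4118457060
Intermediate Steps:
(b(50, 127) - 71685)*(388221 - 325185) = (50*127 - 71685)*(388221 - 325185) = (6350 - 71685)*63036 = -65335*63036 = -4118457060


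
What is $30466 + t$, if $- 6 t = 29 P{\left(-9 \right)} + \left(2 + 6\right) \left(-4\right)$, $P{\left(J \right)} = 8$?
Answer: $\frac{91298}{3} \approx 30433.0$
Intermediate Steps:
$t = - \frac{100}{3}$ ($t = - \frac{29 \cdot 8 + \left(2 + 6\right) \left(-4\right)}{6} = - \frac{232 + 8 \left(-4\right)}{6} = - \frac{232 - 32}{6} = \left(- \frac{1}{6}\right) 200 = - \frac{100}{3} \approx -33.333$)
$30466 + t = 30466 - \frac{100}{3} = \frac{91298}{3}$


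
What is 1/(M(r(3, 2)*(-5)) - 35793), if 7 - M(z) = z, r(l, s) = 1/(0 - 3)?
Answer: -3/107363 ≈ -2.7943e-5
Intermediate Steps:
r(l, s) = -⅓ (r(l, s) = 1/(-3) = -⅓)
M(z) = 7 - z
1/(M(r(3, 2)*(-5)) - 35793) = 1/((7 - (-1)*(-5)/3) - 35793) = 1/((7 - 1*5/3) - 35793) = 1/((7 - 5/3) - 35793) = 1/(16/3 - 35793) = 1/(-107363/3) = -3/107363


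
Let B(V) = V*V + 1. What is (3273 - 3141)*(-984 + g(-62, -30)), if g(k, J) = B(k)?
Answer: 377652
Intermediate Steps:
B(V) = 1 + V² (B(V) = V² + 1 = 1 + V²)
g(k, J) = 1 + k²
(3273 - 3141)*(-984 + g(-62, -30)) = (3273 - 3141)*(-984 + (1 + (-62)²)) = 132*(-984 + (1 + 3844)) = 132*(-984 + 3845) = 132*2861 = 377652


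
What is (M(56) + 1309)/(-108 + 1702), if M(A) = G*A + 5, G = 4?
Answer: 769/797 ≈ 0.96487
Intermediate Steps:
M(A) = 5 + 4*A (M(A) = 4*A + 5 = 5 + 4*A)
(M(56) + 1309)/(-108 + 1702) = ((5 + 4*56) + 1309)/(-108 + 1702) = ((5 + 224) + 1309)/1594 = (229 + 1309)*(1/1594) = 1538*(1/1594) = 769/797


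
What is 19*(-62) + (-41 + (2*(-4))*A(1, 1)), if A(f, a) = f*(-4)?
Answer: -1187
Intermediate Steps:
A(f, a) = -4*f
19*(-62) + (-41 + (2*(-4))*A(1, 1)) = 19*(-62) + (-41 + (2*(-4))*(-4*1)) = -1178 + (-41 - 8*(-4)) = -1178 + (-41 + 32) = -1178 - 9 = -1187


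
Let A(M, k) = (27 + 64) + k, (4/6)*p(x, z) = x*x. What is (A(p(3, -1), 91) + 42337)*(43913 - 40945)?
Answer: 126196392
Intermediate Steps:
p(x, z) = 3*x**2/2 (p(x, z) = 3*(x*x)/2 = 3*x**2/2)
A(M, k) = 91 + k
(A(p(3, -1), 91) + 42337)*(43913 - 40945) = ((91 + 91) + 42337)*(43913 - 40945) = (182 + 42337)*2968 = 42519*2968 = 126196392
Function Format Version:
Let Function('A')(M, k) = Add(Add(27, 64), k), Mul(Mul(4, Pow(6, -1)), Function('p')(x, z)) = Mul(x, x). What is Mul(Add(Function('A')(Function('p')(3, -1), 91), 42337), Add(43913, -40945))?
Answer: 126196392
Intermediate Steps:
Function('p')(x, z) = Mul(Rational(3, 2), Pow(x, 2)) (Function('p')(x, z) = Mul(Rational(3, 2), Mul(x, x)) = Mul(Rational(3, 2), Pow(x, 2)))
Function('A')(M, k) = Add(91, k)
Mul(Add(Function('A')(Function('p')(3, -1), 91), 42337), Add(43913, -40945)) = Mul(Add(Add(91, 91), 42337), Add(43913, -40945)) = Mul(Add(182, 42337), 2968) = Mul(42519, 2968) = 126196392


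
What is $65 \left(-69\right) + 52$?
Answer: $-4433$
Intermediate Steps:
$65 \left(-69\right) + 52 = -4485 + 52 = -4433$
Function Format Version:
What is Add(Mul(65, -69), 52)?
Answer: -4433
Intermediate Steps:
Add(Mul(65, -69), 52) = Add(-4485, 52) = -4433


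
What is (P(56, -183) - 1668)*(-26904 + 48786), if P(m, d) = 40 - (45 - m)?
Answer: -35383194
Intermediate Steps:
P(m, d) = -5 + m (P(m, d) = 40 + (-45 + m) = -5 + m)
(P(56, -183) - 1668)*(-26904 + 48786) = ((-5 + 56) - 1668)*(-26904 + 48786) = (51 - 1668)*21882 = -1617*21882 = -35383194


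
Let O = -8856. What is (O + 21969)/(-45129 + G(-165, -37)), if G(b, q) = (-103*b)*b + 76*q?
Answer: -13113/2852116 ≈ -0.0045976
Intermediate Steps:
G(b, q) = -103*b**2 + 76*q
(O + 21969)/(-45129 + G(-165, -37)) = (-8856 + 21969)/(-45129 + (-103*(-165)**2 + 76*(-37))) = 13113/(-45129 + (-103*27225 - 2812)) = 13113/(-45129 + (-2804175 - 2812)) = 13113/(-45129 - 2806987) = 13113/(-2852116) = 13113*(-1/2852116) = -13113/2852116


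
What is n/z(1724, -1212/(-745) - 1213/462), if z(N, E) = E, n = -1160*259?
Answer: 103408443600/343741 ≈ 3.0083e+5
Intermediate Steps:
n = -300440
n/z(1724, -1212/(-745) - 1213/462) = -300440/(-1212/(-745) - 1213/462) = -300440/(-1212*(-1/745) - 1213*1/462) = -300440/(1212/745 - 1213/462) = -300440/(-343741/344190) = -300440*(-344190/343741) = 103408443600/343741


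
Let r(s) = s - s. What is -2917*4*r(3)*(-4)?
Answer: 0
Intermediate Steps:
r(s) = 0
-2917*4*r(3)*(-4) = -2917*4*0*(-4) = -0*(-4) = -2917*0 = 0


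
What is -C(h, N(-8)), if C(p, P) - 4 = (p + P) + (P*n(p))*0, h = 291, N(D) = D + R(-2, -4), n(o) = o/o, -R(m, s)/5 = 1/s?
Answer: -1153/4 ≈ -288.25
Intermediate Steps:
R(m, s) = -5/s
n(o) = 1
N(D) = 5/4 + D (N(D) = D - 5/(-4) = D - 5*(-¼) = D + 5/4 = 5/4 + D)
C(p, P) = 4 + P + p (C(p, P) = 4 + ((p + P) + (P*1)*0) = 4 + ((P + p) + P*0) = 4 + ((P + p) + 0) = 4 + (P + p) = 4 + P + p)
-C(h, N(-8)) = -(4 + (5/4 - 8) + 291) = -(4 - 27/4 + 291) = -1*1153/4 = -1153/4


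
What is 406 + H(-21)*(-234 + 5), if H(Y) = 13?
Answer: -2571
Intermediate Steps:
406 + H(-21)*(-234 + 5) = 406 + 13*(-234 + 5) = 406 + 13*(-229) = 406 - 2977 = -2571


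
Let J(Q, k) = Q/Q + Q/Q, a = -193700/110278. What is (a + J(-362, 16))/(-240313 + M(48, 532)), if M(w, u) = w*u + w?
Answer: -13428/11839942331 ≈ -1.1341e-6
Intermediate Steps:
a = -96850/55139 (a = -193700*1/110278 = -96850/55139 ≈ -1.7565)
M(w, u) = w + u*w (M(w, u) = u*w + w = w + u*w)
J(Q, k) = 2 (J(Q, k) = 1 + 1 = 2)
(a + J(-362, 16))/(-240313 + M(48, 532)) = (-96850/55139 + 2)/(-240313 + 48*(1 + 532)) = 13428/(55139*(-240313 + 48*533)) = 13428/(55139*(-240313 + 25584)) = (13428/55139)/(-214729) = (13428/55139)*(-1/214729) = -13428/11839942331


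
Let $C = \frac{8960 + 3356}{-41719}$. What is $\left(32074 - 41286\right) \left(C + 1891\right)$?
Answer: $- \frac{726627019356}{41719} \approx -1.7417 \cdot 10^{7}$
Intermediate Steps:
$C = - \frac{12316}{41719}$ ($C = 12316 \left(- \frac{1}{41719}\right) = - \frac{12316}{41719} \approx -0.29521$)
$\left(32074 - 41286\right) \left(C + 1891\right) = \left(32074 - 41286\right) \left(- \frac{12316}{41719} + 1891\right) = \left(-9212\right) \frac{78878313}{41719} = - \frac{726627019356}{41719}$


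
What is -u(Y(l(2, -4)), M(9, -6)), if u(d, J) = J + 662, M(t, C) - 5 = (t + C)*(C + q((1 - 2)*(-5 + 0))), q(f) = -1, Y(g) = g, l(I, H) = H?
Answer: -646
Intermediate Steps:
M(t, C) = 5 + (-1 + C)*(C + t) (M(t, C) = 5 + (t + C)*(C - 1) = 5 + (C + t)*(-1 + C) = 5 + (-1 + C)*(C + t))
u(d, J) = 662 + J
-u(Y(l(2, -4)), M(9, -6)) = -(662 + (5 + (-6)² - 1*(-6) - 1*9 - 6*9)) = -(662 + (5 + 36 + 6 - 9 - 54)) = -(662 - 16) = -1*646 = -646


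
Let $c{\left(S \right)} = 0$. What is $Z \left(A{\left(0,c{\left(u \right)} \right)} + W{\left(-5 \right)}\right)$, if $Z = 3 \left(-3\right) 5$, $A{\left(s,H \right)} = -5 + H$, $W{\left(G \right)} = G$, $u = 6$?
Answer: $450$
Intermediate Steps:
$Z = -45$ ($Z = \left(-9\right) 5 = -45$)
$Z \left(A{\left(0,c{\left(u \right)} \right)} + W{\left(-5 \right)}\right) = - 45 \left(\left(-5 + 0\right) - 5\right) = - 45 \left(-5 - 5\right) = \left(-45\right) \left(-10\right) = 450$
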